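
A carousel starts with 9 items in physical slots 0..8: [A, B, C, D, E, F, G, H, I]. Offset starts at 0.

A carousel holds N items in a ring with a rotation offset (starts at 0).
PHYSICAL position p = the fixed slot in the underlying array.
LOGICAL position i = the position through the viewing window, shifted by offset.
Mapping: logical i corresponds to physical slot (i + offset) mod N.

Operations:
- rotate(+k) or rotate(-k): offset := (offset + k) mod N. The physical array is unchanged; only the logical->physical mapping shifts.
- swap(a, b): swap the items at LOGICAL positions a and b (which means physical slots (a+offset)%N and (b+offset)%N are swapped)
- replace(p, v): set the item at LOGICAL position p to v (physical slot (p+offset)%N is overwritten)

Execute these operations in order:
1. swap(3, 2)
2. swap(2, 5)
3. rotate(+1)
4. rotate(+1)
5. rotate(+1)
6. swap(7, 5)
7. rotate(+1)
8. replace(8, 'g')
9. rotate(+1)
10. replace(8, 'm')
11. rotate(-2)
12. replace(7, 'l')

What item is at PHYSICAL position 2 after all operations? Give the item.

After op 1 (swap(3, 2)): offset=0, physical=[A,B,D,C,E,F,G,H,I], logical=[A,B,D,C,E,F,G,H,I]
After op 2 (swap(2, 5)): offset=0, physical=[A,B,F,C,E,D,G,H,I], logical=[A,B,F,C,E,D,G,H,I]
After op 3 (rotate(+1)): offset=1, physical=[A,B,F,C,E,D,G,H,I], logical=[B,F,C,E,D,G,H,I,A]
After op 4 (rotate(+1)): offset=2, physical=[A,B,F,C,E,D,G,H,I], logical=[F,C,E,D,G,H,I,A,B]
After op 5 (rotate(+1)): offset=3, physical=[A,B,F,C,E,D,G,H,I], logical=[C,E,D,G,H,I,A,B,F]
After op 6 (swap(7, 5)): offset=3, physical=[A,I,F,C,E,D,G,H,B], logical=[C,E,D,G,H,B,A,I,F]
After op 7 (rotate(+1)): offset=4, physical=[A,I,F,C,E,D,G,H,B], logical=[E,D,G,H,B,A,I,F,C]
After op 8 (replace(8, 'g')): offset=4, physical=[A,I,F,g,E,D,G,H,B], logical=[E,D,G,H,B,A,I,F,g]
After op 9 (rotate(+1)): offset=5, physical=[A,I,F,g,E,D,G,H,B], logical=[D,G,H,B,A,I,F,g,E]
After op 10 (replace(8, 'm')): offset=5, physical=[A,I,F,g,m,D,G,H,B], logical=[D,G,H,B,A,I,F,g,m]
After op 11 (rotate(-2)): offset=3, physical=[A,I,F,g,m,D,G,H,B], logical=[g,m,D,G,H,B,A,I,F]
After op 12 (replace(7, 'l')): offset=3, physical=[A,l,F,g,m,D,G,H,B], logical=[g,m,D,G,H,B,A,l,F]

Answer: F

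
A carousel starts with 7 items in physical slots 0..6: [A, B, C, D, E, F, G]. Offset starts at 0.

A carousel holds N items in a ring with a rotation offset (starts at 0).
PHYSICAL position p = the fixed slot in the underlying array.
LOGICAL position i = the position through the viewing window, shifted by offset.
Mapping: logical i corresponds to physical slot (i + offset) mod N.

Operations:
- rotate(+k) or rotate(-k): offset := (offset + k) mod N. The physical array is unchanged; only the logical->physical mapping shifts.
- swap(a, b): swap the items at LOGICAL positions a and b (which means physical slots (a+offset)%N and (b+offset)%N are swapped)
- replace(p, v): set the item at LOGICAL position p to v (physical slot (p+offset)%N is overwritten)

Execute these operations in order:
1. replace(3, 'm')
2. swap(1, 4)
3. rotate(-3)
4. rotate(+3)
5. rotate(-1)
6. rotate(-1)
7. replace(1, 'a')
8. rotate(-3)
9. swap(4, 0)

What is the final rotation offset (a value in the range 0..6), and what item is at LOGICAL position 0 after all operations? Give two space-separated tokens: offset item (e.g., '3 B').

Answer: 2 a

Derivation:
After op 1 (replace(3, 'm')): offset=0, physical=[A,B,C,m,E,F,G], logical=[A,B,C,m,E,F,G]
After op 2 (swap(1, 4)): offset=0, physical=[A,E,C,m,B,F,G], logical=[A,E,C,m,B,F,G]
After op 3 (rotate(-3)): offset=4, physical=[A,E,C,m,B,F,G], logical=[B,F,G,A,E,C,m]
After op 4 (rotate(+3)): offset=0, physical=[A,E,C,m,B,F,G], logical=[A,E,C,m,B,F,G]
After op 5 (rotate(-1)): offset=6, physical=[A,E,C,m,B,F,G], logical=[G,A,E,C,m,B,F]
After op 6 (rotate(-1)): offset=5, physical=[A,E,C,m,B,F,G], logical=[F,G,A,E,C,m,B]
After op 7 (replace(1, 'a')): offset=5, physical=[A,E,C,m,B,F,a], logical=[F,a,A,E,C,m,B]
After op 8 (rotate(-3)): offset=2, physical=[A,E,C,m,B,F,a], logical=[C,m,B,F,a,A,E]
After op 9 (swap(4, 0)): offset=2, physical=[A,E,a,m,B,F,C], logical=[a,m,B,F,C,A,E]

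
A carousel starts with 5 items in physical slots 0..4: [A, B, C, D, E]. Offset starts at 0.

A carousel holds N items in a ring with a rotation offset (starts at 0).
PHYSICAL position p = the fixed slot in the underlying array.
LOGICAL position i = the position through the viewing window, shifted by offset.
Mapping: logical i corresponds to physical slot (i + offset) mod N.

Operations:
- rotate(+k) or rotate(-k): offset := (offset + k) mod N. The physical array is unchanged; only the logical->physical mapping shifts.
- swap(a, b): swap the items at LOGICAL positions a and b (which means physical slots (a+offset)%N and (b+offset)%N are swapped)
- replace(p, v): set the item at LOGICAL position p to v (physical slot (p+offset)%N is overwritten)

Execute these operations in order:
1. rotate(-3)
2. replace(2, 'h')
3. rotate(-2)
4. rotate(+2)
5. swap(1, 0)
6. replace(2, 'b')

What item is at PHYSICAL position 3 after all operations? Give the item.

After op 1 (rotate(-3)): offset=2, physical=[A,B,C,D,E], logical=[C,D,E,A,B]
After op 2 (replace(2, 'h')): offset=2, physical=[A,B,C,D,h], logical=[C,D,h,A,B]
After op 3 (rotate(-2)): offset=0, physical=[A,B,C,D,h], logical=[A,B,C,D,h]
After op 4 (rotate(+2)): offset=2, physical=[A,B,C,D,h], logical=[C,D,h,A,B]
After op 5 (swap(1, 0)): offset=2, physical=[A,B,D,C,h], logical=[D,C,h,A,B]
After op 6 (replace(2, 'b')): offset=2, physical=[A,B,D,C,b], logical=[D,C,b,A,B]

Answer: C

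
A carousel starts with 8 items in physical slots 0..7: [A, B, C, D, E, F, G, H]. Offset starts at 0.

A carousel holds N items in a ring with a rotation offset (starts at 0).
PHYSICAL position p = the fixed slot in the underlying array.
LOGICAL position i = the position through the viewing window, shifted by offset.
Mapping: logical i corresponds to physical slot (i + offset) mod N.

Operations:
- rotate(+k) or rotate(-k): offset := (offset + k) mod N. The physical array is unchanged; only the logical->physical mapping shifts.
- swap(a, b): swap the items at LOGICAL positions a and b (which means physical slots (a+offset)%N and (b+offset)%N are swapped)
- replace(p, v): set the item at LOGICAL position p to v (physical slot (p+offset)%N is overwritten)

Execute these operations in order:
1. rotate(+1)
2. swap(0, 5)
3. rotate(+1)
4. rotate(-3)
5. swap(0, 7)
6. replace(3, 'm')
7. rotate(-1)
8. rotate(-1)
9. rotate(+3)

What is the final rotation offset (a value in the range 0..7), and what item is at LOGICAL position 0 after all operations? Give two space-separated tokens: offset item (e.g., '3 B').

Answer: 0 A

Derivation:
After op 1 (rotate(+1)): offset=1, physical=[A,B,C,D,E,F,G,H], logical=[B,C,D,E,F,G,H,A]
After op 2 (swap(0, 5)): offset=1, physical=[A,G,C,D,E,F,B,H], logical=[G,C,D,E,F,B,H,A]
After op 3 (rotate(+1)): offset=2, physical=[A,G,C,D,E,F,B,H], logical=[C,D,E,F,B,H,A,G]
After op 4 (rotate(-3)): offset=7, physical=[A,G,C,D,E,F,B,H], logical=[H,A,G,C,D,E,F,B]
After op 5 (swap(0, 7)): offset=7, physical=[A,G,C,D,E,F,H,B], logical=[B,A,G,C,D,E,F,H]
After op 6 (replace(3, 'm')): offset=7, physical=[A,G,m,D,E,F,H,B], logical=[B,A,G,m,D,E,F,H]
After op 7 (rotate(-1)): offset=6, physical=[A,G,m,D,E,F,H,B], logical=[H,B,A,G,m,D,E,F]
After op 8 (rotate(-1)): offset=5, physical=[A,G,m,D,E,F,H,B], logical=[F,H,B,A,G,m,D,E]
After op 9 (rotate(+3)): offset=0, physical=[A,G,m,D,E,F,H,B], logical=[A,G,m,D,E,F,H,B]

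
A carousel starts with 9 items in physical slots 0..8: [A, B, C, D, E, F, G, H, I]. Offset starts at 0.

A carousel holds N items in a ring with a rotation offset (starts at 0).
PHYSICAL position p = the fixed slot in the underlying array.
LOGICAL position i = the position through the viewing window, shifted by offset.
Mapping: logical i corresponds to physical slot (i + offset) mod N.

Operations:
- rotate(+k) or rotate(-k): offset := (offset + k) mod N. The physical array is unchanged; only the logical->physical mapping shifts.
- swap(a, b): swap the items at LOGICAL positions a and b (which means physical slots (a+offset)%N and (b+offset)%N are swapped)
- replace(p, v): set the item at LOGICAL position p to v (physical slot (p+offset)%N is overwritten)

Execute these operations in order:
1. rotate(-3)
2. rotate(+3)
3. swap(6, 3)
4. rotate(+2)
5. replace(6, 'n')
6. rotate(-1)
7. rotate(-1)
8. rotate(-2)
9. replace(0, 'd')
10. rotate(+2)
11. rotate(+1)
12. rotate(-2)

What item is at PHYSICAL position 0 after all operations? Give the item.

After op 1 (rotate(-3)): offset=6, physical=[A,B,C,D,E,F,G,H,I], logical=[G,H,I,A,B,C,D,E,F]
After op 2 (rotate(+3)): offset=0, physical=[A,B,C,D,E,F,G,H,I], logical=[A,B,C,D,E,F,G,H,I]
After op 3 (swap(6, 3)): offset=0, physical=[A,B,C,G,E,F,D,H,I], logical=[A,B,C,G,E,F,D,H,I]
After op 4 (rotate(+2)): offset=2, physical=[A,B,C,G,E,F,D,H,I], logical=[C,G,E,F,D,H,I,A,B]
After op 5 (replace(6, 'n')): offset=2, physical=[A,B,C,G,E,F,D,H,n], logical=[C,G,E,F,D,H,n,A,B]
After op 6 (rotate(-1)): offset=1, physical=[A,B,C,G,E,F,D,H,n], logical=[B,C,G,E,F,D,H,n,A]
After op 7 (rotate(-1)): offset=0, physical=[A,B,C,G,E,F,D,H,n], logical=[A,B,C,G,E,F,D,H,n]
After op 8 (rotate(-2)): offset=7, physical=[A,B,C,G,E,F,D,H,n], logical=[H,n,A,B,C,G,E,F,D]
After op 9 (replace(0, 'd')): offset=7, physical=[A,B,C,G,E,F,D,d,n], logical=[d,n,A,B,C,G,E,F,D]
After op 10 (rotate(+2)): offset=0, physical=[A,B,C,G,E,F,D,d,n], logical=[A,B,C,G,E,F,D,d,n]
After op 11 (rotate(+1)): offset=1, physical=[A,B,C,G,E,F,D,d,n], logical=[B,C,G,E,F,D,d,n,A]
After op 12 (rotate(-2)): offset=8, physical=[A,B,C,G,E,F,D,d,n], logical=[n,A,B,C,G,E,F,D,d]

Answer: A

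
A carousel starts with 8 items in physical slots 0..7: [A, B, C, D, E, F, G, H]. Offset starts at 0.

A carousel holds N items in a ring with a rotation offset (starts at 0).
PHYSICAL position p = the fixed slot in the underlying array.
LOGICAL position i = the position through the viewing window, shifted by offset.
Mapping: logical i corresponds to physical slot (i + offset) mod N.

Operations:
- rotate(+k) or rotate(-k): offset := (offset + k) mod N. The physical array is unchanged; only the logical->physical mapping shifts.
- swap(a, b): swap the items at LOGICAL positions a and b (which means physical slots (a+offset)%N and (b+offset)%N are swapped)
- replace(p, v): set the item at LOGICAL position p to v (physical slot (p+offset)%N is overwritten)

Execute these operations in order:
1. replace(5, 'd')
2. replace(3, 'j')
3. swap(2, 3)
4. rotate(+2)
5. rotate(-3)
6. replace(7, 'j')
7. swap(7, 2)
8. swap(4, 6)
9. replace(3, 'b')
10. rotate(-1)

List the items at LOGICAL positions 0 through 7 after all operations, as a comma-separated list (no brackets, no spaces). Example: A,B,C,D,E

Answer: B,H,A,j,b,d,E,C

Derivation:
After op 1 (replace(5, 'd')): offset=0, physical=[A,B,C,D,E,d,G,H], logical=[A,B,C,D,E,d,G,H]
After op 2 (replace(3, 'j')): offset=0, physical=[A,B,C,j,E,d,G,H], logical=[A,B,C,j,E,d,G,H]
After op 3 (swap(2, 3)): offset=0, physical=[A,B,j,C,E,d,G,H], logical=[A,B,j,C,E,d,G,H]
After op 4 (rotate(+2)): offset=2, physical=[A,B,j,C,E,d,G,H], logical=[j,C,E,d,G,H,A,B]
After op 5 (rotate(-3)): offset=7, physical=[A,B,j,C,E,d,G,H], logical=[H,A,B,j,C,E,d,G]
After op 6 (replace(7, 'j')): offset=7, physical=[A,B,j,C,E,d,j,H], logical=[H,A,B,j,C,E,d,j]
After op 7 (swap(7, 2)): offset=7, physical=[A,j,j,C,E,d,B,H], logical=[H,A,j,j,C,E,d,B]
After op 8 (swap(4, 6)): offset=7, physical=[A,j,j,d,E,C,B,H], logical=[H,A,j,j,d,E,C,B]
After op 9 (replace(3, 'b')): offset=7, physical=[A,j,b,d,E,C,B,H], logical=[H,A,j,b,d,E,C,B]
After op 10 (rotate(-1)): offset=6, physical=[A,j,b,d,E,C,B,H], logical=[B,H,A,j,b,d,E,C]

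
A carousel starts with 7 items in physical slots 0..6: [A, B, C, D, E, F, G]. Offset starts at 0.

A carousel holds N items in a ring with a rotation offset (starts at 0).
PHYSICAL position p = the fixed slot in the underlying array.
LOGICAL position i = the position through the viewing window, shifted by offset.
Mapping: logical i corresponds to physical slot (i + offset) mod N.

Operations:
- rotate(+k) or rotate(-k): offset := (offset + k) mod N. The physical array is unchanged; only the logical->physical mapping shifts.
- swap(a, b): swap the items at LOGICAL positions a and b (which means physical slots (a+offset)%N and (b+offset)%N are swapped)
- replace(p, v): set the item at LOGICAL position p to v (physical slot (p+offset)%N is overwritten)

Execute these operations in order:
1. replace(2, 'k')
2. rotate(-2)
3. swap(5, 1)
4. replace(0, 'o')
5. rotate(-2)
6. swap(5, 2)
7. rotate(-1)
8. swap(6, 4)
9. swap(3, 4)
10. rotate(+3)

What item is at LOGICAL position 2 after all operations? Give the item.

Answer: A

Derivation:
After op 1 (replace(2, 'k')): offset=0, physical=[A,B,k,D,E,F,G], logical=[A,B,k,D,E,F,G]
After op 2 (rotate(-2)): offset=5, physical=[A,B,k,D,E,F,G], logical=[F,G,A,B,k,D,E]
After op 3 (swap(5, 1)): offset=5, physical=[A,B,k,G,E,F,D], logical=[F,D,A,B,k,G,E]
After op 4 (replace(0, 'o')): offset=5, physical=[A,B,k,G,E,o,D], logical=[o,D,A,B,k,G,E]
After op 5 (rotate(-2)): offset=3, physical=[A,B,k,G,E,o,D], logical=[G,E,o,D,A,B,k]
After op 6 (swap(5, 2)): offset=3, physical=[A,o,k,G,E,B,D], logical=[G,E,B,D,A,o,k]
After op 7 (rotate(-1)): offset=2, physical=[A,o,k,G,E,B,D], logical=[k,G,E,B,D,A,o]
After op 8 (swap(6, 4)): offset=2, physical=[A,D,k,G,E,B,o], logical=[k,G,E,B,o,A,D]
After op 9 (swap(3, 4)): offset=2, physical=[A,D,k,G,E,o,B], logical=[k,G,E,o,B,A,D]
After op 10 (rotate(+3)): offset=5, physical=[A,D,k,G,E,o,B], logical=[o,B,A,D,k,G,E]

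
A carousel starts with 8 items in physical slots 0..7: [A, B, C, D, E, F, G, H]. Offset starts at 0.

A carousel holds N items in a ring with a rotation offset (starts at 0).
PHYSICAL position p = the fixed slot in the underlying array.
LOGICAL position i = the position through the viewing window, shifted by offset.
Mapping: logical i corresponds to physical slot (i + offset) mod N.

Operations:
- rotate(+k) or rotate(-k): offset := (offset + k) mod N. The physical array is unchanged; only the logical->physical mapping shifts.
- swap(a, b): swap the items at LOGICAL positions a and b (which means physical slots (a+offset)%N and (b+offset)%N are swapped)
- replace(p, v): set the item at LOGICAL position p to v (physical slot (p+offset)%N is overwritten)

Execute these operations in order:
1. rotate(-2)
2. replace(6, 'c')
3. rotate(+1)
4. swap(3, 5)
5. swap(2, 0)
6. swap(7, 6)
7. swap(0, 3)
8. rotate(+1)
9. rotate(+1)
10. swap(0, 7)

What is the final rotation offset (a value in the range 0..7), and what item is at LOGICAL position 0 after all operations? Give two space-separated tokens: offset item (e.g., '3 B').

Answer: 1 A

Derivation:
After op 1 (rotate(-2)): offset=6, physical=[A,B,C,D,E,F,G,H], logical=[G,H,A,B,C,D,E,F]
After op 2 (replace(6, 'c')): offset=6, physical=[A,B,C,D,c,F,G,H], logical=[G,H,A,B,C,D,c,F]
After op 3 (rotate(+1)): offset=7, physical=[A,B,C,D,c,F,G,H], logical=[H,A,B,C,D,c,F,G]
After op 4 (swap(3, 5)): offset=7, physical=[A,B,c,D,C,F,G,H], logical=[H,A,B,c,D,C,F,G]
After op 5 (swap(2, 0)): offset=7, physical=[A,H,c,D,C,F,G,B], logical=[B,A,H,c,D,C,F,G]
After op 6 (swap(7, 6)): offset=7, physical=[A,H,c,D,C,G,F,B], logical=[B,A,H,c,D,C,G,F]
After op 7 (swap(0, 3)): offset=7, physical=[A,H,B,D,C,G,F,c], logical=[c,A,H,B,D,C,G,F]
After op 8 (rotate(+1)): offset=0, physical=[A,H,B,D,C,G,F,c], logical=[A,H,B,D,C,G,F,c]
After op 9 (rotate(+1)): offset=1, physical=[A,H,B,D,C,G,F,c], logical=[H,B,D,C,G,F,c,A]
After op 10 (swap(0, 7)): offset=1, physical=[H,A,B,D,C,G,F,c], logical=[A,B,D,C,G,F,c,H]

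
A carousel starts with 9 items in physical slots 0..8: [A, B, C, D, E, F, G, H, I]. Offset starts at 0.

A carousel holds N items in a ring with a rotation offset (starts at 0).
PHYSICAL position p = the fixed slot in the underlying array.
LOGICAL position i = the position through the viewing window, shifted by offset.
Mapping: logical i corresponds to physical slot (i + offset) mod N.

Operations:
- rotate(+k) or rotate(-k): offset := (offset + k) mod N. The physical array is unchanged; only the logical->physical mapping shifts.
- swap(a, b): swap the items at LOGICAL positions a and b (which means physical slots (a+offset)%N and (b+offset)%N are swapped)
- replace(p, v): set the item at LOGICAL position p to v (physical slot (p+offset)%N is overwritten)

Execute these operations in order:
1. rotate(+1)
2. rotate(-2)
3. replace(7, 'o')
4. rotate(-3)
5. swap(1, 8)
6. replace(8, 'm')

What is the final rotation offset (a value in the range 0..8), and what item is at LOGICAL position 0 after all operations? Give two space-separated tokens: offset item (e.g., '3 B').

Answer: 5 F

Derivation:
After op 1 (rotate(+1)): offset=1, physical=[A,B,C,D,E,F,G,H,I], logical=[B,C,D,E,F,G,H,I,A]
After op 2 (rotate(-2)): offset=8, physical=[A,B,C,D,E,F,G,H,I], logical=[I,A,B,C,D,E,F,G,H]
After op 3 (replace(7, 'o')): offset=8, physical=[A,B,C,D,E,F,o,H,I], logical=[I,A,B,C,D,E,F,o,H]
After op 4 (rotate(-3)): offset=5, physical=[A,B,C,D,E,F,o,H,I], logical=[F,o,H,I,A,B,C,D,E]
After op 5 (swap(1, 8)): offset=5, physical=[A,B,C,D,o,F,E,H,I], logical=[F,E,H,I,A,B,C,D,o]
After op 6 (replace(8, 'm')): offset=5, physical=[A,B,C,D,m,F,E,H,I], logical=[F,E,H,I,A,B,C,D,m]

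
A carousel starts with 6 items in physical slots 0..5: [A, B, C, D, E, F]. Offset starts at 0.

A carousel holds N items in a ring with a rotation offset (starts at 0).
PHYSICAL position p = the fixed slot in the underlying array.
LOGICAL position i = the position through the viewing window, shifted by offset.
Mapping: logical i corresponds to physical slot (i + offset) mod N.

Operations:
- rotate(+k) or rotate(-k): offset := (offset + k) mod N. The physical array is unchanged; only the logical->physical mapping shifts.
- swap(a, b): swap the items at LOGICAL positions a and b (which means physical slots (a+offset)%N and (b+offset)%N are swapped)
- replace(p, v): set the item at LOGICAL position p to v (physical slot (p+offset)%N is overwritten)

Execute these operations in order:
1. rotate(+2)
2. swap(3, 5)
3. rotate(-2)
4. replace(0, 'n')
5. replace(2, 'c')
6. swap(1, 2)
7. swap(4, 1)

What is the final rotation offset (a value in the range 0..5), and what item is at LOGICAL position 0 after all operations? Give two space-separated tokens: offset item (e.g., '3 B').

Answer: 0 n

Derivation:
After op 1 (rotate(+2)): offset=2, physical=[A,B,C,D,E,F], logical=[C,D,E,F,A,B]
After op 2 (swap(3, 5)): offset=2, physical=[A,F,C,D,E,B], logical=[C,D,E,B,A,F]
After op 3 (rotate(-2)): offset=0, physical=[A,F,C,D,E,B], logical=[A,F,C,D,E,B]
After op 4 (replace(0, 'n')): offset=0, physical=[n,F,C,D,E,B], logical=[n,F,C,D,E,B]
After op 5 (replace(2, 'c')): offset=0, physical=[n,F,c,D,E,B], logical=[n,F,c,D,E,B]
After op 6 (swap(1, 2)): offset=0, physical=[n,c,F,D,E,B], logical=[n,c,F,D,E,B]
After op 7 (swap(4, 1)): offset=0, physical=[n,E,F,D,c,B], logical=[n,E,F,D,c,B]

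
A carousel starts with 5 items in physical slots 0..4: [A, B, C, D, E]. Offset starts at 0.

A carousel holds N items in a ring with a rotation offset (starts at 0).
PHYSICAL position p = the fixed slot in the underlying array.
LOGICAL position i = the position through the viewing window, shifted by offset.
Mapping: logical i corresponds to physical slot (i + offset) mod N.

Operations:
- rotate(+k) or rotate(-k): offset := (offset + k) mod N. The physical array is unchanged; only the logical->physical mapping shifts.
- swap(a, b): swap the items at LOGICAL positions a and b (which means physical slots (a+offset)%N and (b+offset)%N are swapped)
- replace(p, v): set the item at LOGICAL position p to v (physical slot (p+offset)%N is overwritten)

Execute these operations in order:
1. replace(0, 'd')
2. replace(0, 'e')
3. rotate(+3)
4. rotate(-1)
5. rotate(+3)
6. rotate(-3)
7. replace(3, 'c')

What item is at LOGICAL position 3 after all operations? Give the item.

After op 1 (replace(0, 'd')): offset=0, physical=[d,B,C,D,E], logical=[d,B,C,D,E]
After op 2 (replace(0, 'e')): offset=0, physical=[e,B,C,D,E], logical=[e,B,C,D,E]
After op 3 (rotate(+3)): offset=3, physical=[e,B,C,D,E], logical=[D,E,e,B,C]
After op 4 (rotate(-1)): offset=2, physical=[e,B,C,D,E], logical=[C,D,E,e,B]
After op 5 (rotate(+3)): offset=0, physical=[e,B,C,D,E], logical=[e,B,C,D,E]
After op 6 (rotate(-3)): offset=2, physical=[e,B,C,D,E], logical=[C,D,E,e,B]
After op 7 (replace(3, 'c')): offset=2, physical=[c,B,C,D,E], logical=[C,D,E,c,B]

Answer: c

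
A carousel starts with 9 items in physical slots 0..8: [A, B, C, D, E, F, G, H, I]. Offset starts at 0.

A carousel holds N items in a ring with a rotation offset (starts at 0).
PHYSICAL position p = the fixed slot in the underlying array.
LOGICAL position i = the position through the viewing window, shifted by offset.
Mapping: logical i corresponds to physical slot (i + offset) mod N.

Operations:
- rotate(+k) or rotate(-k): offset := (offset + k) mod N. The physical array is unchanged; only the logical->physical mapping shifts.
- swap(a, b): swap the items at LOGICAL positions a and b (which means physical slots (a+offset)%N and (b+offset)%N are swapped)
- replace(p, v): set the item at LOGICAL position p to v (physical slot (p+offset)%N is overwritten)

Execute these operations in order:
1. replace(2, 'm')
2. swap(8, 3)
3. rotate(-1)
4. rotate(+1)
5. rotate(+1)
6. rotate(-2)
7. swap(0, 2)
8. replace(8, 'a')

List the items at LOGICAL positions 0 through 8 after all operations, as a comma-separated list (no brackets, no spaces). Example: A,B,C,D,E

After op 1 (replace(2, 'm')): offset=0, physical=[A,B,m,D,E,F,G,H,I], logical=[A,B,m,D,E,F,G,H,I]
After op 2 (swap(8, 3)): offset=0, physical=[A,B,m,I,E,F,G,H,D], logical=[A,B,m,I,E,F,G,H,D]
After op 3 (rotate(-1)): offset=8, physical=[A,B,m,I,E,F,G,H,D], logical=[D,A,B,m,I,E,F,G,H]
After op 4 (rotate(+1)): offset=0, physical=[A,B,m,I,E,F,G,H,D], logical=[A,B,m,I,E,F,G,H,D]
After op 5 (rotate(+1)): offset=1, physical=[A,B,m,I,E,F,G,H,D], logical=[B,m,I,E,F,G,H,D,A]
After op 6 (rotate(-2)): offset=8, physical=[A,B,m,I,E,F,G,H,D], logical=[D,A,B,m,I,E,F,G,H]
After op 7 (swap(0, 2)): offset=8, physical=[A,D,m,I,E,F,G,H,B], logical=[B,A,D,m,I,E,F,G,H]
After op 8 (replace(8, 'a')): offset=8, physical=[A,D,m,I,E,F,G,a,B], logical=[B,A,D,m,I,E,F,G,a]

Answer: B,A,D,m,I,E,F,G,a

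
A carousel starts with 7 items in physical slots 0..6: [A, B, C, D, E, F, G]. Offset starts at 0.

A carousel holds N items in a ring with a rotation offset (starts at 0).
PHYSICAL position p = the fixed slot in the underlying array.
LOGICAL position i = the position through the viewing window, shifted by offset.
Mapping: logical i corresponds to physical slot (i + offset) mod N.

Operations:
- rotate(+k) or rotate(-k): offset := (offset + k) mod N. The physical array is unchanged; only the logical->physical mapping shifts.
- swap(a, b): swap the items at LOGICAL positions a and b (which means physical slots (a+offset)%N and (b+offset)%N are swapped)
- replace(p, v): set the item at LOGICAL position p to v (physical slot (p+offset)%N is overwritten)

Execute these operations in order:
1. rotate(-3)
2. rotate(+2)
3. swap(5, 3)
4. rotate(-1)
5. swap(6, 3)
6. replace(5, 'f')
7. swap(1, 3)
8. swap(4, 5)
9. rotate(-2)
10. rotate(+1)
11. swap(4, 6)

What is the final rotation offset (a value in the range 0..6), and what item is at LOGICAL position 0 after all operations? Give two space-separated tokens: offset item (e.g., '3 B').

After op 1 (rotate(-3)): offset=4, physical=[A,B,C,D,E,F,G], logical=[E,F,G,A,B,C,D]
After op 2 (rotate(+2)): offset=6, physical=[A,B,C,D,E,F,G], logical=[G,A,B,C,D,E,F]
After op 3 (swap(5, 3)): offset=6, physical=[A,B,E,D,C,F,G], logical=[G,A,B,E,D,C,F]
After op 4 (rotate(-1)): offset=5, physical=[A,B,E,D,C,F,G], logical=[F,G,A,B,E,D,C]
After op 5 (swap(6, 3)): offset=5, physical=[A,C,E,D,B,F,G], logical=[F,G,A,C,E,D,B]
After op 6 (replace(5, 'f')): offset=5, physical=[A,C,E,f,B,F,G], logical=[F,G,A,C,E,f,B]
After op 7 (swap(1, 3)): offset=5, physical=[A,G,E,f,B,F,C], logical=[F,C,A,G,E,f,B]
After op 8 (swap(4, 5)): offset=5, physical=[A,G,f,E,B,F,C], logical=[F,C,A,G,f,E,B]
After op 9 (rotate(-2)): offset=3, physical=[A,G,f,E,B,F,C], logical=[E,B,F,C,A,G,f]
After op 10 (rotate(+1)): offset=4, physical=[A,G,f,E,B,F,C], logical=[B,F,C,A,G,f,E]
After op 11 (swap(4, 6)): offset=4, physical=[A,E,f,G,B,F,C], logical=[B,F,C,A,E,f,G]

Answer: 4 B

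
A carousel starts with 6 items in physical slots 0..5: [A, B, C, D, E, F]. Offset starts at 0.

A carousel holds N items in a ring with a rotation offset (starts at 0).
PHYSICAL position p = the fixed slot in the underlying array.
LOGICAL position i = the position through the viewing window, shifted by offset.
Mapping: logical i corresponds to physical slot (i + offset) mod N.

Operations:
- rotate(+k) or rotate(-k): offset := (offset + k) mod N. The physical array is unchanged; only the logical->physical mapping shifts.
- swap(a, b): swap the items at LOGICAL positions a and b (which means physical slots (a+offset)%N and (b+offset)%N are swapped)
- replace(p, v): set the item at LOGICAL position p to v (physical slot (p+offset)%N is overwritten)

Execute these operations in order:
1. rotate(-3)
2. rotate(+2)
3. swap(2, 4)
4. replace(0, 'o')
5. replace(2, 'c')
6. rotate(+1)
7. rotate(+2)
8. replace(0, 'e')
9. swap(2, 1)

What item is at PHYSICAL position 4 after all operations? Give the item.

Answer: B

Derivation:
After op 1 (rotate(-3)): offset=3, physical=[A,B,C,D,E,F], logical=[D,E,F,A,B,C]
After op 2 (rotate(+2)): offset=5, physical=[A,B,C,D,E,F], logical=[F,A,B,C,D,E]
After op 3 (swap(2, 4)): offset=5, physical=[A,D,C,B,E,F], logical=[F,A,D,C,B,E]
After op 4 (replace(0, 'o')): offset=5, physical=[A,D,C,B,E,o], logical=[o,A,D,C,B,E]
After op 5 (replace(2, 'c')): offset=5, physical=[A,c,C,B,E,o], logical=[o,A,c,C,B,E]
After op 6 (rotate(+1)): offset=0, physical=[A,c,C,B,E,o], logical=[A,c,C,B,E,o]
After op 7 (rotate(+2)): offset=2, physical=[A,c,C,B,E,o], logical=[C,B,E,o,A,c]
After op 8 (replace(0, 'e')): offset=2, physical=[A,c,e,B,E,o], logical=[e,B,E,o,A,c]
After op 9 (swap(2, 1)): offset=2, physical=[A,c,e,E,B,o], logical=[e,E,B,o,A,c]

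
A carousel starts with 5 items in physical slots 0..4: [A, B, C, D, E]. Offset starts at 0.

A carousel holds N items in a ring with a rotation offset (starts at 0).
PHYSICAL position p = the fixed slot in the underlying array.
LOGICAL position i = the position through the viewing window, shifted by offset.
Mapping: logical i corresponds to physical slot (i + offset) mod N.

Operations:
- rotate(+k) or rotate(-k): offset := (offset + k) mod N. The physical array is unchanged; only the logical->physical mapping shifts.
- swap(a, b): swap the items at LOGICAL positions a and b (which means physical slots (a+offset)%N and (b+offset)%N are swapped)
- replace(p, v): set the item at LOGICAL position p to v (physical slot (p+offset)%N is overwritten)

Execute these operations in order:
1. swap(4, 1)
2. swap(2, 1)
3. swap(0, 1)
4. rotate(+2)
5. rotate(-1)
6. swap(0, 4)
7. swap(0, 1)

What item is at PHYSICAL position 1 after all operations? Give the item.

After op 1 (swap(4, 1)): offset=0, physical=[A,E,C,D,B], logical=[A,E,C,D,B]
After op 2 (swap(2, 1)): offset=0, physical=[A,C,E,D,B], logical=[A,C,E,D,B]
After op 3 (swap(0, 1)): offset=0, physical=[C,A,E,D,B], logical=[C,A,E,D,B]
After op 4 (rotate(+2)): offset=2, physical=[C,A,E,D,B], logical=[E,D,B,C,A]
After op 5 (rotate(-1)): offset=1, physical=[C,A,E,D,B], logical=[A,E,D,B,C]
After op 6 (swap(0, 4)): offset=1, physical=[A,C,E,D,B], logical=[C,E,D,B,A]
After op 7 (swap(0, 1)): offset=1, physical=[A,E,C,D,B], logical=[E,C,D,B,A]

Answer: E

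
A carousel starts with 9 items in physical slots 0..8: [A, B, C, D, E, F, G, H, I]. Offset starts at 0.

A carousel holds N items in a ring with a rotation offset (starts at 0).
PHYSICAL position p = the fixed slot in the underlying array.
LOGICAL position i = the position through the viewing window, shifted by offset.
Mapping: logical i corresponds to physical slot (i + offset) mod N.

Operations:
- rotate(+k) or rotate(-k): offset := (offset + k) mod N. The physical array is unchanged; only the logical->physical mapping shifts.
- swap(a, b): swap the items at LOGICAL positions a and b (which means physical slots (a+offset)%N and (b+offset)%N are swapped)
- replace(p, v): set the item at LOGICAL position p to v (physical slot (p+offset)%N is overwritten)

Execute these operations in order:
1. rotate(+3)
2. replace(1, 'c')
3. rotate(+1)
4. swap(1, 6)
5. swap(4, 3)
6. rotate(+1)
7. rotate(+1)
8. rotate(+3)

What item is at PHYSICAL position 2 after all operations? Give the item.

After op 1 (rotate(+3)): offset=3, physical=[A,B,C,D,E,F,G,H,I], logical=[D,E,F,G,H,I,A,B,C]
After op 2 (replace(1, 'c')): offset=3, physical=[A,B,C,D,c,F,G,H,I], logical=[D,c,F,G,H,I,A,B,C]
After op 3 (rotate(+1)): offset=4, physical=[A,B,C,D,c,F,G,H,I], logical=[c,F,G,H,I,A,B,C,D]
After op 4 (swap(1, 6)): offset=4, physical=[A,F,C,D,c,B,G,H,I], logical=[c,B,G,H,I,A,F,C,D]
After op 5 (swap(4, 3)): offset=4, physical=[A,F,C,D,c,B,G,I,H], logical=[c,B,G,I,H,A,F,C,D]
After op 6 (rotate(+1)): offset=5, physical=[A,F,C,D,c,B,G,I,H], logical=[B,G,I,H,A,F,C,D,c]
After op 7 (rotate(+1)): offset=6, physical=[A,F,C,D,c,B,G,I,H], logical=[G,I,H,A,F,C,D,c,B]
After op 8 (rotate(+3)): offset=0, physical=[A,F,C,D,c,B,G,I,H], logical=[A,F,C,D,c,B,G,I,H]

Answer: C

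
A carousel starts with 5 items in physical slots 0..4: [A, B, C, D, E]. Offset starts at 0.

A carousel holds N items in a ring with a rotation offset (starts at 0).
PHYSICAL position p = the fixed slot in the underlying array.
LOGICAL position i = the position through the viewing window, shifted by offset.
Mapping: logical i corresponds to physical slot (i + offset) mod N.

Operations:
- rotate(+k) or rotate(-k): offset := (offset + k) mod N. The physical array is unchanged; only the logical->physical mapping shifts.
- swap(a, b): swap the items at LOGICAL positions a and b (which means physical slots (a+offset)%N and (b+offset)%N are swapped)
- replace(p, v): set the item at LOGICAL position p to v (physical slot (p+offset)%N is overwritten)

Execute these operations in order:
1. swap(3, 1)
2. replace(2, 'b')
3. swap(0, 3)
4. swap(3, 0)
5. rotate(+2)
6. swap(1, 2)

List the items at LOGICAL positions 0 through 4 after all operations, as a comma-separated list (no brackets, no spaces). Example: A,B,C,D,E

Answer: b,E,B,A,D

Derivation:
After op 1 (swap(3, 1)): offset=0, physical=[A,D,C,B,E], logical=[A,D,C,B,E]
After op 2 (replace(2, 'b')): offset=0, physical=[A,D,b,B,E], logical=[A,D,b,B,E]
After op 3 (swap(0, 3)): offset=0, physical=[B,D,b,A,E], logical=[B,D,b,A,E]
After op 4 (swap(3, 0)): offset=0, physical=[A,D,b,B,E], logical=[A,D,b,B,E]
After op 5 (rotate(+2)): offset=2, physical=[A,D,b,B,E], logical=[b,B,E,A,D]
After op 6 (swap(1, 2)): offset=2, physical=[A,D,b,E,B], logical=[b,E,B,A,D]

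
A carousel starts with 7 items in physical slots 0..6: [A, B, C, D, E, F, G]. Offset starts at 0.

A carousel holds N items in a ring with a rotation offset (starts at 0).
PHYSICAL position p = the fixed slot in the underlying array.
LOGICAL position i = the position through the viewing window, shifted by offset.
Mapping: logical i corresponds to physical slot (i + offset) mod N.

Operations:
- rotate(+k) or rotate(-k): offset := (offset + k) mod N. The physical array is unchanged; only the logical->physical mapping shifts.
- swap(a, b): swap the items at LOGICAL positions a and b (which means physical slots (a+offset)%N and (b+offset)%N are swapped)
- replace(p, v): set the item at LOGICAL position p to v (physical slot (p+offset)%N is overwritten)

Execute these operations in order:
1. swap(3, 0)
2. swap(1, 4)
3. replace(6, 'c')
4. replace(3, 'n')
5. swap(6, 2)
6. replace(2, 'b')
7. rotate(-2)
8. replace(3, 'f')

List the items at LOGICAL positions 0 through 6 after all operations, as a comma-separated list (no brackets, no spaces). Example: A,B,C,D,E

Answer: F,C,D,f,b,n,B

Derivation:
After op 1 (swap(3, 0)): offset=0, physical=[D,B,C,A,E,F,G], logical=[D,B,C,A,E,F,G]
After op 2 (swap(1, 4)): offset=0, physical=[D,E,C,A,B,F,G], logical=[D,E,C,A,B,F,G]
After op 3 (replace(6, 'c')): offset=0, physical=[D,E,C,A,B,F,c], logical=[D,E,C,A,B,F,c]
After op 4 (replace(3, 'n')): offset=0, physical=[D,E,C,n,B,F,c], logical=[D,E,C,n,B,F,c]
After op 5 (swap(6, 2)): offset=0, physical=[D,E,c,n,B,F,C], logical=[D,E,c,n,B,F,C]
After op 6 (replace(2, 'b')): offset=0, physical=[D,E,b,n,B,F,C], logical=[D,E,b,n,B,F,C]
After op 7 (rotate(-2)): offset=5, physical=[D,E,b,n,B,F,C], logical=[F,C,D,E,b,n,B]
After op 8 (replace(3, 'f')): offset=5, physical=[D,f,b,n,B,F,C], logical=[F,C,D,f,b,n,B]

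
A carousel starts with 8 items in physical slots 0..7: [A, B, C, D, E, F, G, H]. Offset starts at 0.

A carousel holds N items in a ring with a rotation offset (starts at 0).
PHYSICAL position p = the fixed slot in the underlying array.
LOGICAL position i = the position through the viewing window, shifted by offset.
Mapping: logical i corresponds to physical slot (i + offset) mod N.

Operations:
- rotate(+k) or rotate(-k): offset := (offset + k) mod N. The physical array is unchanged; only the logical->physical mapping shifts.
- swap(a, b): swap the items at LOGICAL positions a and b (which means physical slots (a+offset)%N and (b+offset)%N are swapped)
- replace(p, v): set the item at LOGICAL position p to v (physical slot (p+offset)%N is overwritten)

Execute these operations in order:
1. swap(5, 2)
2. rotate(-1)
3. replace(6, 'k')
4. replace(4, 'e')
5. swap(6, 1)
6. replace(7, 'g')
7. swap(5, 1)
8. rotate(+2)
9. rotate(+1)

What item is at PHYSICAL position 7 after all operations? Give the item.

Answer: H

Derivation:
After op 1 (swap(5, 2)): offset=0, physical=[A,B,F,D,E,C,G,H], logical=[A,B,F,D,E,C,G,H]
After op 2 (rotate(-1)): offset=7, physical=[A,B,F,D,E,C,G,H], logical=[H,A,B,F,D,E,C,G]
After op 3 (replace(6, 'k')): offset=7, physical=[A,B,F,D,E,k,G,H], logical=[H,A,B,F,D,E,k,G]
After op 4 (replace(4, 'e')): offset=7, physical=[A,B,F,e,E,k,G,H], logical=[H,A,B,F,e,E,k,G]
After op 5 (swap(6, 1)): offset=7, physical=[k,B,F,e,E,A,G,H], logical=[H,k,B,F,e,E,A,G]
After op 6 (replace(7, 'g')): offset=7, physical=[k,B,F,e,E,A,g,H], logical=[H,k,B,F,e,E,A,g]
After op 7 (swap(5, 1)): offset=7, physical=[E,B,F,e,k,A,g,H], logical=[H,E,B,F,e,k,A,g]
After op 8 (rotate(+2)): offset=1, physical=[E,B,F,e,k,A,g,H], logical=[B,F,e,k,A,g,H,E]
After op 9 (rotate(+1)): offset=2, physical=[E,B,F,e,k,A,g,H], logical=[F,e,k,A,g,H,E,B]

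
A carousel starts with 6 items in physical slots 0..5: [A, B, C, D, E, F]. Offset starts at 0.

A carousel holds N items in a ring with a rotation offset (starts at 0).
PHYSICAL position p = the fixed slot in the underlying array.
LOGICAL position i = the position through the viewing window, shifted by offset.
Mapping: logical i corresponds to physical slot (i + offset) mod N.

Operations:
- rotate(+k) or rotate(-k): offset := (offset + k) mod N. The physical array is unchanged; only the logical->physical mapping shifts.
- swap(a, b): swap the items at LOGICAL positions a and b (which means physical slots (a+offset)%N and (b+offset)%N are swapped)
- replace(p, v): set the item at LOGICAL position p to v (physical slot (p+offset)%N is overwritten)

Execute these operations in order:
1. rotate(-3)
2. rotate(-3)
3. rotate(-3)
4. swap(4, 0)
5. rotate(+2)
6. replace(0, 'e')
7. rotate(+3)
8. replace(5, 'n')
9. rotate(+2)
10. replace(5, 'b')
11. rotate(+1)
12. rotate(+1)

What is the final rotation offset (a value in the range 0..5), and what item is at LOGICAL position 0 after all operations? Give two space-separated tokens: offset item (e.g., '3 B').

After op 1 (rotate(-3)): offset=3, physical=[A,B,C,D,E,F], logical=[D,E,F,A,B,C]
After op 2 (rotate(-3)): offset=0, physical=[A,B,C,D,E,F], logical=[A,B,C,D,E,F]
After op 3 (rotate(-3)): offset=3, physical=[A,B,C,D,E,F], logical=[D,E,F,A,B,C]
After op 4 (swap(4, 0)): offset=3, physical=[A,D,C,B,E,F], logical=[B,E,F,A,D,C]
After op 5 (rotate(+2)): offset=5, physical=[A,D,C,B,E,F], logical=[F,A,D,C,B,E]
After op 6 (replace(0, 'e')): offset=5, physical=[A,D,C,B,E,e], logical=[e,A,D,C,B,E]
After op 7 (rotate(+3)): offset=2, physical=[A,D,C,B,E,e], logical=[C,B,E,e,A,D]
After op 8 (replace(5, 'n')): offset=2, physical=[A,n,C,B,E,e], logical=[C,B,E,e,A,n]
After op 9 (rotate(+2)): offset=4, physical=[A,n,C,B,E,e], logical=[E,e,A,n,C,B]
After op 10 (replace(5, 'b')): offset=4, physical=[A,n,C,b,E,e], logical=[E,e,A,n,C,b]
After op 11 (rotate(+1)): offset=5, physical=[A,n,C,b,E,e], logical=[e,A,n,C,b,E]
After op 12 (rotate(+1)): offset=0, physical=[A,n,C,b,E,e], logical=[A,n,C,b,E,e]

Answer: 0 A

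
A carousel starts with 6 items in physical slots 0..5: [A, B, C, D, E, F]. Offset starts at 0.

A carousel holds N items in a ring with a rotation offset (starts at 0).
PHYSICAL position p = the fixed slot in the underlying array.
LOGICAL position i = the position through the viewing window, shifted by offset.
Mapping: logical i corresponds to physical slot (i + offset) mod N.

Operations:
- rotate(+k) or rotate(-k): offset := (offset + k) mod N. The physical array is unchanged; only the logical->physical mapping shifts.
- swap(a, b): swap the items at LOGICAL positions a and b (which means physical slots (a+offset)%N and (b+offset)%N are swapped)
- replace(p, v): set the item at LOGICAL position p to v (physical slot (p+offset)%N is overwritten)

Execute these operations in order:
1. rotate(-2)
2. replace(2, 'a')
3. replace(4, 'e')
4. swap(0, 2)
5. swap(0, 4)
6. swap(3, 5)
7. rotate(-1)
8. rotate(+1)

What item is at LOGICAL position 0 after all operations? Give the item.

After op 1 (rotate(-2)): offset=4, physical=[A,B,C,D,E,F], logical=[E,F,A,B,C,D]
After op 2 (replace(2, 'a')): offset=4, physical=[a,B,C,D,E,F], logical=[E,F,a,B,C,D]
After op 3 (replace(4, 'e')): offset=4, physical=[a,B,e,D,E,F], logical=[E,F,a,B,e,D]
After op 4 (swap(0, 2)): offset=4, physical=[E,B,e,D,a,F], logical=[a,F,E,B,e,D]
After op 5 (swap(0, 4)): offset=4, physical=[E,B,a,D,e,F], logical=[e,F,E,B,a,D]
After op 6 (swap(3, 5)): offset=4, physical=[E,D,a,B,e,F], logical=[e,F,E,D,a,B]
After op 7 (rotate(-1)): offset=3, physical=[E,D,a,B,e,F], logical=[B,e,F,E,D,a]
After op 8 (rotate(+1)): offset=4, physical=[E,D,a,B,e,F], logical=[e,F,E,D,a,B]

Answer: e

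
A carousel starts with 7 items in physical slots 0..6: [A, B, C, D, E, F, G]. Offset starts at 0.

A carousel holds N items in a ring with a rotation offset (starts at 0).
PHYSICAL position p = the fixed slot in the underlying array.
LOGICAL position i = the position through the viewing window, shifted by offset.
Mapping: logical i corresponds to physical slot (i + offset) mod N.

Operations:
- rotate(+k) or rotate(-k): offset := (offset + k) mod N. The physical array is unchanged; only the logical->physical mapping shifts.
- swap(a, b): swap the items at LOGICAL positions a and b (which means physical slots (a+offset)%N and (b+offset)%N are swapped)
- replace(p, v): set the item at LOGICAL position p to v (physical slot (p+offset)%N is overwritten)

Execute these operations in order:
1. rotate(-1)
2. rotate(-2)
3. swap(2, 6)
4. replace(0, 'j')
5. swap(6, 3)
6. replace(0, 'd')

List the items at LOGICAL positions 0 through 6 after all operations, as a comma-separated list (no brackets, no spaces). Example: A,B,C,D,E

After op 1 (rotate(-1)): offset=6, physical=[A,B,C,D,E,F,G], logical=[G,A,B,C,D,E,F]
After op 2 (rotate(-2)): offset=4, physical=[A,B,C,D,E,F,G], logical=[E,F,G,A,B,C,D]
After op 3 (swap(2, 6)): offset=4, physical=[A,B,C,G,E,F,D], logical=[E,F,D,A,B,C,G]
After op 4 (replace(0, 'j')): offset=4, physical=[A,B,C,G,j,F,D], logical=[j,F,D,A,B,C,G]
After op 5 (swap(6, 3)): offset=4, physical=[G,B,C,A,j,F,D], logical=[j,F,D,G,B,C,A]
After op 6 (replace(0, 'd')): offset=4, physical=[G,B,C,A,d,F,D], logical=[d,F,D,G,B,C,A]

Answer: d,F,D,G,B,C,A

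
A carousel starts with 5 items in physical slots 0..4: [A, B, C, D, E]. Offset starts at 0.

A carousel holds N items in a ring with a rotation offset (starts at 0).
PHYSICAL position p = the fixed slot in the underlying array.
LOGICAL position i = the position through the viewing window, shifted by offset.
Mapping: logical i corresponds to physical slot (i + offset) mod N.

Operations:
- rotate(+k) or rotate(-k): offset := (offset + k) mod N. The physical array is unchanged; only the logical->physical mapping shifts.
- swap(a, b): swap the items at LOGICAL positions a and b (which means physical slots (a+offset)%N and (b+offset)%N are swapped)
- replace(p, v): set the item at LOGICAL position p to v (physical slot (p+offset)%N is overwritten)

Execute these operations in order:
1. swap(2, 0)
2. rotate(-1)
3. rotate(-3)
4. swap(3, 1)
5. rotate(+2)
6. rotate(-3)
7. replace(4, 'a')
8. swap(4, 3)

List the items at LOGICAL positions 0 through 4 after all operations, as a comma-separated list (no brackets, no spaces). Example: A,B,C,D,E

Answer: C,B,E,a,D

Derivation:
After op 1 (swap(2, 0)): offset=0, physical=[C,B,A,D,E], logical=[C,B,A,D,E]
After op 2 (rotate(-1)): offset=4, physical=[C,B,A,D,E], logical=[E,C,B,A,D]
After op 3 (rotate(-3)): offset=1, physical=[C,B,A,D,E], logical=[B,A,D,E,C]
After op 4 (swap(3, 1)): offset=1, physical=[C,B,E,D,A], logical=[B,E,D,A,C]
After op 5 (rotate(+2)): offset=3, physical=[C,B,E,D,A], logical=[D,A,C,B,E]
After op 6 (rotate(-3)): offset=0, physical=[C,B,E,D,A], logical=[C,B,E,D,A]
After op 7 (replace(4, 'a')): offset=0, physical=[C,B,E,D,a], logical=[C,B,E,D,a]
After op 8 (swap(4, 3)): offset=0, physical=[C,B,E,a,D], logical=[C,B,E,a,D]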